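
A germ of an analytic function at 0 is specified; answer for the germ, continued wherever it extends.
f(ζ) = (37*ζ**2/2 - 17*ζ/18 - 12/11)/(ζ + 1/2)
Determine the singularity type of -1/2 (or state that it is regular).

The denominator factor ζ + 1/2 vanishes at -1/2 and appears to the power 1; the numerator there equals 3173/792, nonzero, and no other factor vanishes.
Hence a pole whose order is the multiplicity, 1.

The point is a pole of order 1.


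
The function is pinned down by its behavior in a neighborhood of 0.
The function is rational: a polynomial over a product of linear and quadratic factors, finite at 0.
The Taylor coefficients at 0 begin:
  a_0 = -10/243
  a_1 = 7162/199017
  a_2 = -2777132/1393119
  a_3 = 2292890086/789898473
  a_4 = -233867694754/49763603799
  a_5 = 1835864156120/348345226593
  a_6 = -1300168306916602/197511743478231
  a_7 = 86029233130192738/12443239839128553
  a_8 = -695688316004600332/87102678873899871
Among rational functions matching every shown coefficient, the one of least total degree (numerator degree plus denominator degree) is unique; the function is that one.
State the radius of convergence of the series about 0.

The radius of convergence is -1/14 + (1/14)*sqrt(197).

No rational of total degree below 7 reproduces all 9 coefficients; solving the [2/5] Pade equations on them gives f(γ) = (22*γ**2 + 11*γ/39 + 15/32)/((γ + 9/4)**3*(γ**2 - γ/7 - 1)), whose expansion matches every shown term.
Denominator factor (γ + 9/4)^3: pole of order 3 at -9/4, modulus 9/4.
Denominator factor (γ**2 - γ/7 - 1): discriminant 197/49, real irrational roots 1/14 + (1/14)*sqrt(197) and 1/14 - (1/14)*sqrt(197); poles of order 1, moduli 1/14 + (1/14)*sqrt(197) and -1/14 + (1/14)*sqrt(197).
The radius of convergence is the smallest modulus among the singular points: -1/14 + (1/14)*sqrt(197).


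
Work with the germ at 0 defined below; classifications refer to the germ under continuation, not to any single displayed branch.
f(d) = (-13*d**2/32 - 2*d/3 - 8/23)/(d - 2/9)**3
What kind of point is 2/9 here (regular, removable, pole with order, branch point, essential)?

The denominator factor d - 2/9 vanishes at 2/9 and appears to the power 3; the numerator there equals -7691/14904, nonzero, and no other factor vanishes.
Hence a pole whose order is the multiplicity, 3.

The point is a pole of order 3.


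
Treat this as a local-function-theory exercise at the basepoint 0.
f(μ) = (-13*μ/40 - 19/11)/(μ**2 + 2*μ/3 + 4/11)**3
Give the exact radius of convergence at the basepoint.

Denominator factor (μ**2 + 2*μ/3 + 4/11)^3: discriminant -100/99, complex-conjugate roots (-1/3) + ((5/33)*sqrt(11))*i and (-1/3) - ((5/33)*sqrt(11))*i; poles of order 3, moduli (2/11)*sqrt(11) and (2/11)*sqrt(11).
The radius of convergence is the smallest modulus among the singular points: (2/11)*sqrt(11).

The radius of convergence is (2/11)*sqrt(11).


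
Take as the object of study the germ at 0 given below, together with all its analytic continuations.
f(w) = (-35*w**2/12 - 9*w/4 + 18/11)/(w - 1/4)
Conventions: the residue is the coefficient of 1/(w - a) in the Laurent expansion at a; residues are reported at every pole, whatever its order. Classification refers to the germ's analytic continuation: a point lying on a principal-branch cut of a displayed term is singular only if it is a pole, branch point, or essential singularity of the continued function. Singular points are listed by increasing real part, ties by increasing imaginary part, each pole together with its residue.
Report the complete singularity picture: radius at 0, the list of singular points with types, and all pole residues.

Radius of convergence at 0: 1/4.
At 1/4: a pole of order 1; residue 1883/2112.

Denominator factor (w - 1/4): pole of order 1 at 1/4, modulus 1/4.
The radius of convergence is the smallest modulus among the singular points: 1/4.
At the order-1 pole 1/4 set g(w) = (w - (1/4))*f(w) = -35*w**2/12 - 9*w/4 + 18/11.
Simple pole: residue = g(a) at a = 1/4, which is 1883/2112.


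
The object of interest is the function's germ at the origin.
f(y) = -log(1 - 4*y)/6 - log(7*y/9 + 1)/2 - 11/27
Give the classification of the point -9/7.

The point is a logarithmic branch point.

The term (-1/2)*log(1 - y/(-9/7)) has argument 1 - -9/7/(-9/7) = 0 at -9/7: a logarithmic (infinitely-sheeted) branch point; the remaining terms are analytic or single-valued there.


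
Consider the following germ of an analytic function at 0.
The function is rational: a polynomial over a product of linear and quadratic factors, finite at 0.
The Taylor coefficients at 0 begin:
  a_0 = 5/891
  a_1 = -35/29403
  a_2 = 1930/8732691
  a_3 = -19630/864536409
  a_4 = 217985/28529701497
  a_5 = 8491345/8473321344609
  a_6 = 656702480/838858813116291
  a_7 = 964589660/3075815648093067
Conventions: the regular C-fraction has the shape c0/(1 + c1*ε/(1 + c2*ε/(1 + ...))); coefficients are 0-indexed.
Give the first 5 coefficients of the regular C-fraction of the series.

Taylor coefficients (read off): a_0 = 5/891, a_1 = -35/29403, a_2 = 1930/8732691, a_3 = -19630/864536409, a_4 = 217985/28529701497.
c0 = a_0 = 5/891. Peel one level at a time: if S = 1 + c*ε/S' with S'(0) = 1, then c is the ε-coefficient of S and S' = c*ε/(S - 1).
S_1 = c0/f = 1 + (7/33)*ε + (5/891)*ε^2 + ...; c1 = 7/33.
S_2 = c1*ε/(S_1 - 1) = 1 + (-5/189)*ε + (550/35721)*ε^2 + ...; c2 = -5/189.
S_3 = c2*ε/(S_2 - 1) = 1 + (110/189)*ε + (5/9)*ε^2 + ...; c3 = 110/189.
S_4 = c3*ε/(S_3 - 1) = 1 + (-21/22)*ε + ...; c4 = -21/22.

The regular C-fraction coefficients are [5/891, 7/33, -5/189, 110/189, -21/22].


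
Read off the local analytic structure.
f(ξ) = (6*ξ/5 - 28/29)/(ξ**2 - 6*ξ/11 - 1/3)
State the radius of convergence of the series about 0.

Denominator factor (ξ**2 - 6*ξ/11 - 1/3): discriminant 592/363, real irrational roots 3/11 + (2/33)*sqrt(111) and 3/11 - (2/33)*sqrt(111); poles of order 1, moduli 3/11 + (2/33)*sqrt(111) and -3/11 + (2/33)*sqrt(111).
The radius of convergence is the smallest modulus among the singular points: -3/11 + (2/33)*sqrt(111).

The radius of convergence is -3/11 + (2/33)*sqrt(111).


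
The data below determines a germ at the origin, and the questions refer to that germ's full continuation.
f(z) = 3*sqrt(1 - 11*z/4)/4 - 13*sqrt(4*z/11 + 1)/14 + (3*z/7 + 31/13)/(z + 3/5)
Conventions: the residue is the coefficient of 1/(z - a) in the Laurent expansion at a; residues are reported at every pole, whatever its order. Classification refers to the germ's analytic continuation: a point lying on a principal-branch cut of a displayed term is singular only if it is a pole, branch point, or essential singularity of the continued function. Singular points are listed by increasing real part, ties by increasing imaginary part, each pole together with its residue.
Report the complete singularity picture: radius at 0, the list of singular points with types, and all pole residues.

Denominator factor (z + 3/5): pole of order 1 at -3/5, modulus 3/5.
Branch term (3/4)*sqrt(1 - z/(4/11)): its argument vanishes at z = 4/11, a square-root branch point, modulus 4/11.
Branch term (-13/14)*sqrt(1 - z/(-11/4)): its argument vanishes at z = -11/4, a square-root branch point, modulus 11/4.
The radius of convergence is the smallest modulus among the singular points: 4/11.
The branch terms are analytic at -3/5 and contribute nothing to the residue; only the rational part matters.
At the order-1 pole -3/5 set g(z) = (z - (-3/5))*(rational part) = 3*z/7 + 31/13.
Simple pole: residue = g(a) at a = -3/5, which is 968/455.
List the singular points by increasing real part (a conjugate pair: the negative imaginary part first).

Radius of convergence at 0: 4/11.
At -11/4: an algebraic (square-root) branch point.
At -3/5: a pole of order 1; residue 968/455.
At 4/11: an algebraic (square-root) branch point.


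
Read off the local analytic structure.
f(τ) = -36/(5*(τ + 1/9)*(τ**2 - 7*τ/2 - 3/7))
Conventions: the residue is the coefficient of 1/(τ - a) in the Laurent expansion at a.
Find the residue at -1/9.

The residue is 40824/155.

At the order-1 pole -1/9 set g(τ) = (τ - (-1/9))*f(τ) = -36/(5*(τ**2 - 7*τ/2 - 3/7)).
Simple pole: residue = g(a) at a = -1/9, which is 40824/155.


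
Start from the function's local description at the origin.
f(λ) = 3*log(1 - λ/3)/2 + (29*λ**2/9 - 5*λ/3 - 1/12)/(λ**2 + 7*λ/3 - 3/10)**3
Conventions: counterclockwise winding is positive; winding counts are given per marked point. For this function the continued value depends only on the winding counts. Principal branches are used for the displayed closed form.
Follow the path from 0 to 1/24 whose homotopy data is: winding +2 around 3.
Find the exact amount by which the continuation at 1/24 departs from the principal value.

Continued minus principal equals (6)*pi*i.

The rational part is single-valued and drops out of the difference; each branch term changes only by its own monodromy.
(3/2)*log(1 - λ/(3)): each positive loop around 3 adds 2*pi*i to the log, so winding +2 contributes (3/2)*(2)*2*pi*i = (6)*pi*i.
Summing the contributions at λ = 1/24 gives (6)*pi*i.


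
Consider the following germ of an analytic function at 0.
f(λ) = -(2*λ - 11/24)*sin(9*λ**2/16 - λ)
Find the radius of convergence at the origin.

The radius of convergence is infinite.

The factor -sin(9*λ**2/16 - λ) is entire and contributes no finite singular point.
The polynomial part has no poles.
No finite singular points: the Taylor series at 0 converges everywhere.


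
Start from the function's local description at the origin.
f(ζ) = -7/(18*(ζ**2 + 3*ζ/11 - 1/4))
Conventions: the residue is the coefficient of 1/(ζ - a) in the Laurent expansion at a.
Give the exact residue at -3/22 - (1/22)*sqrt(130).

The residue is (77/2340)*sqrt(130).

The factor ζ**2 + 3*ζ/11 - 1/4 splits as (ζ - a)(ζ - a') with a = -3/22 - (1/22)*sqrt(130), a' = -3/22 + (1/22)*sqrt(130). At the order-1 pole a set g(ζ) = (ζ - a)*f(ζ) = [-7/18] / (ζ - a').
Simple pole: residue = g(a) at a = -3/22 - (1/22)*sqrt(130), which is (77/2340)*sqrt(130).


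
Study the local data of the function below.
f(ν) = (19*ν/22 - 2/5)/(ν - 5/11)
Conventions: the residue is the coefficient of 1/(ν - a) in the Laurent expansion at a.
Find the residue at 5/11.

The residue is -9/1210.

At the order-1 pole 5/11 set g(ν) = (ν - (5/11))*f(ν) = 19*ν/22 - 2/5.
Simple pole: residue = g(a) at a = 5/11, which is -9/1210.


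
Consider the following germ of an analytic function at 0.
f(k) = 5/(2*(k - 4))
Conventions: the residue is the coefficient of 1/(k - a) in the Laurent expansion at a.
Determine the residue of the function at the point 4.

The residue is 5/2.

At the order-1 pole 4 set g(k) = (k - (4))*f(k) = 5/2.
Simple pole: residue = g(a) at a = 4, which is 5/2.


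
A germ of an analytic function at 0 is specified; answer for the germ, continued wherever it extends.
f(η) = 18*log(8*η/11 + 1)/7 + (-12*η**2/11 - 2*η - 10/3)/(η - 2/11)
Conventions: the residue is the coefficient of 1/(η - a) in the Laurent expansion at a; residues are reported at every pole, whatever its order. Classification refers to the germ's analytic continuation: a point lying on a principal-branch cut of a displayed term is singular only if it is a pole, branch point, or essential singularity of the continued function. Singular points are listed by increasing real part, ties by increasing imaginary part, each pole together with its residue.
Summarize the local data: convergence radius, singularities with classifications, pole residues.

Radius of convergence at 0: 2/11.
At -11/8: a logarithmic branch point.
At 2/11: a pole of order 1; residue -14906/3993.

Denominator factor (η - 2/11): pole of order 1 at 2/11, modulus 2/11.
Branch term (18/7)*log(1 - η/(-11/8)): its argument vanishes at η = -11/8, a logarithmic branch point, modulus 11/8.
The radius of convergence is the smallest modulus among the singular points: 2/11.
The branch term is analytic at 2/11 and contributes nothing to the residue; only the rational part matters.
At the order-1 pole 2/11 set g(η) = (η - (2/11))*(rational part) = -12*η**2/11 - 2*η - 10/3.
Simple pole: residue = g(a) at a = 2/11, which is -14906/3993.
List the singular points by increasing real part (a conjugate pair: the negative imaginary part first).


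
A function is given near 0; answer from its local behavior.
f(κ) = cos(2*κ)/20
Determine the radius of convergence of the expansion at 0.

The factor cos(2*κ) is entire and contributes no finite singular point.
The polynomial part has no poles.
No finite singular points: the Taylor series at 0 converges everywhere.

The radius of convergence is infinite.


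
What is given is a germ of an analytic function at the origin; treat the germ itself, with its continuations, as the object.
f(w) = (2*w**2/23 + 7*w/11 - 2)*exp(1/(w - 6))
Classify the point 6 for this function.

The exponent 1/(w - (6)) has a pole at 6, so exp(1/(w - (6))) takes every nonzero value near it: an essential singularity (not a pole of any order).

The point is an essential singularity.


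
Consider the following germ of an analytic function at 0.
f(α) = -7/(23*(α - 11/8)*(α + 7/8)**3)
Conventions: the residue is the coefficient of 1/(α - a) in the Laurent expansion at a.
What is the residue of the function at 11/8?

At the order-1 pole 11/8 set g(α) = (α - (11/8))*f(α) = -7/(23*(α + 7/8)**3).
Simple pole: residue = g(a) at a = 11/8, which is -448/16767.

The residue is -448/16767.


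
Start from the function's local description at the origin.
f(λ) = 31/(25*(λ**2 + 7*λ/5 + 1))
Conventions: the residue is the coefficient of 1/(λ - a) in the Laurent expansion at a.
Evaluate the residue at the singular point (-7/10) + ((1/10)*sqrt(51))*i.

The residue is -((31/255)*sqrt(51))*i.

The factor λ**2 + 7*λ/5 + 1 splits as (λ - a)(λ - a') with a = (-7/10) + ((1/10)*sqrt(51))*i, a' = (-7/10) - ((1/10)*sqrt(51))*i. At the order-1 pole a set g(λ) = (λ - a)*f(λ) = [31/25] / (λ - a').
Simple pole: residue = g(a) at a = (-7/10) + ((1/10)*sqrt(51))*i, which is -((31/255)*sqrt(51))*i.


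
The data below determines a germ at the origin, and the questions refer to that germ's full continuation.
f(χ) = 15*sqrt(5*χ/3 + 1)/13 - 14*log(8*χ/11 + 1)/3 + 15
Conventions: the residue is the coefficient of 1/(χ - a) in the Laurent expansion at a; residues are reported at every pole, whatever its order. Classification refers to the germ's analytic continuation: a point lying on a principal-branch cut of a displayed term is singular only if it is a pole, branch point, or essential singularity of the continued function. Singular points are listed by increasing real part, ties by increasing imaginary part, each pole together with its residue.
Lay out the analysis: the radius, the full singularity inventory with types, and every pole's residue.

Branch term (-14/3)*log(1 - χ/(-11/8)): its argument vanishes at χ = -11/8, a logarithmic branch point, modulus 11/8.
Branch term (15/13)*sqrt(1 - χ/(-3/5)): its argument vanishes at χ = -3/5, a square-root branch point, modulus 3/5.
The radius of convergence is the smallest modulus among the singular points: 3/5.
List the singular points by increasing real part (a conjugate pair: the negative imaginary part first).

Radius of convergence at 0: 3/5.
At -11/8: a logarithmic branch point.
At -3/5: an algebraic (square-root) branch point.


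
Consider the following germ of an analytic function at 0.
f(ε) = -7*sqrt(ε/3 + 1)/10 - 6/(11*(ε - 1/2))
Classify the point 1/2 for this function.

The denominator factor ε - 1/2 vanishes at 1/2 and appears to the power 1; the numerator there equals -6/11, nonzero, and no other factor vanishes.
The branch terms are analytic at this point.
Hence a pole whose order is the multiplicity, 1.

The point is a pole of order 1.


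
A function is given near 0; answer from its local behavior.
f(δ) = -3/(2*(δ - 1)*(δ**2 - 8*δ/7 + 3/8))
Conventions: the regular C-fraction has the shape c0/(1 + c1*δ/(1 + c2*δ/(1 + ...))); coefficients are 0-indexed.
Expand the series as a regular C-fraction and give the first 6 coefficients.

The regular C-fraction coefficients are [4, -85/21, 24/17, -241/255, 833/3615, -168/241].

Taylor coefficients (expand at 0): a_0 = 4, a_1 = 340/21, a_2 = 18820/441, a_3 = 841684/9261, a_4 = 32513380/194481, a_5 = 1107372340/4084101.
c0 = a_0 = 4. Peel one level at a time: if S = 1 + c*δ/S' with S'(0) = 1, then c is the δ-coefficient of S and S' = c*δ/(S - 1).
S_1 = c0/f = 1 + (-85/21)*δ + (40/7)*δ^2 + ...; c1 = -85/21.
S_2 = c1*δ/(S_1 - 1) = 1 + (24/17)*δ + (1928/1445)*δ^2 + ...; c2 = 24/17.
S_3 = c2*δ/(S_2 - 1) = 1 + (-241/255)*δ + (49/225)*δ^2 + ...; c3 = -241/255.
S_4 = c3*δ/(S_3 - 1) = 1 + (833/3615)*δ + (46648/290405)*δ^2 + ...; c4 = 833/3615.
S_5 = c4*δ/(S_4 - 1) = 1 + (-168/241)*δ + ...; c5 = -168/241.


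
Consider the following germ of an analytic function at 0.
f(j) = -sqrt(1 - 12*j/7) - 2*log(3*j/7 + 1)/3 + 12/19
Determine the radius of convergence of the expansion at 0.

Branch term (-2/3)*log(1 - j/(-7/3)): its argument vanishes at j = -7/3, a logarithmic branch point, modulus 7/3.
Branch term (-1)*sqrt(1 - j/(7/12)): its argument vanishes at j = 7/12, a square-root branch point, modulus 7/12.
The radius of convergence is the smallest modulus among the singular points: 7/12.

The radius of convergence is 7/12.


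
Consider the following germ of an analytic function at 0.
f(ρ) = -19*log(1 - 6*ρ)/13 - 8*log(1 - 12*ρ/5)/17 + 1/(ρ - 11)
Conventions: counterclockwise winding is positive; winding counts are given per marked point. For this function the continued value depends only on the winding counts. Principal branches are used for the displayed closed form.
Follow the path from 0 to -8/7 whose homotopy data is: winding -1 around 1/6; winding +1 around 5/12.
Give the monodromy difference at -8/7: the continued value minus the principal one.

Continued minus principal equals (438/221)*pi*i.

The rational part is single-valued and drops out of the difference; each branch term changes only by its own monodromy.
(-8/17)*log(1 - ρ/(5/12)): each positive loop around 5/12 adds 2*pi*i to the log, so winding +1 contributes (-8/17)*(1)*2*pi*i = -(16/17)*pi*i.
(-19/13)*log(1 - ρ/(1/6)): each positive loop around 1/6 adds 2*pi*i to the log, so winding -1 contributes (-19/13)*(-1)*2*pi*i = (38/13)*pi*i.
Summing the contributions at ρ = -8/7 gives (438/221)*pi*i.


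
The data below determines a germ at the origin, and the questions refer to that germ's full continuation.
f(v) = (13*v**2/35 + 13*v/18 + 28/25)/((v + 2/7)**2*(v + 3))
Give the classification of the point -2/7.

The denominator factor v + 2/7 vanishes at -2/7 and appears to the power 2; the numerator there equals 72851/77175, nonzero, and no other factor vanishes.
Hence a pole whose order is the multiplicity, 2.

The point is a pole of order 2.


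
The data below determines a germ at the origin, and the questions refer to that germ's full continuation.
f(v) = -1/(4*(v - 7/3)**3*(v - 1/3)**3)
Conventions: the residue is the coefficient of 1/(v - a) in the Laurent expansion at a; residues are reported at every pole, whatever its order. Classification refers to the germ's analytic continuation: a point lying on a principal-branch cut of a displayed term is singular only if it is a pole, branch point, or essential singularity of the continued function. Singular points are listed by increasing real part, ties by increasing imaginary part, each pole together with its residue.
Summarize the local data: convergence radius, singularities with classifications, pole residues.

Denominator factor (v - 7/3)^3: pole of order 3 at 7/3, modulus 7/3.
Denominator factor (v - 1/3)^3: pole of order 3 at 1/3, modulus 1/3.
The radius of convergence is the smallest modulus among the singular points: 1/3.
At the order-3 pole 1/3 set g(v) = (v - (1/3))^3*f(v) = -1/(4*(v - 7/3)**3).
Order-3 pole: residue = g''(a)/2; g''(1/3) = 3/32, so the residue is 3/64.
At the order-3 pole 7/3 set g(v) = (v - (7/3))^3*f(v) = -1/(4*(v - 1/3)**3).
Order-3 pole: residue = g''(a)/2; g''(7/3) = -3/32, so the residue is -3/64.
List the singular points by increasing real part (a conjugate pair: the negative imaginary part first).

Radius of convergence at 0: 1/3.
At 1/3: a pole of order 3; residue 3/64.
At 7/3: a pole of order 3; residue -3/64.


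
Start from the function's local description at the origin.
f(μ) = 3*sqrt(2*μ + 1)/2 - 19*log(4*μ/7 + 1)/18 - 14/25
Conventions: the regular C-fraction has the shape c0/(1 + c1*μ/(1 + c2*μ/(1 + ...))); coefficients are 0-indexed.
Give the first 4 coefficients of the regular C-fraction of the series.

Taylor coefficients (expand at 0): a_0 = 47/50, a_1 = 113/126, a_2 = -1019/1764, a_3 = 25351/37044.
c0 = a_0 = 47/50. Peel one level at a time: if S = 1 + c*μ/S' with S'(0) = 1, then c is the μ-coefficient of S and S' = c*μ/(S - 1).
S_1 = c0/f = 1 + (-2825/2961)*μ + (26737175/17535042)*μ^2 + ...; c1 = -2825/2961.
S_2 = c1*μ/(S_1 - 1) = 1 + (1069487/669186)*μ + (-2614243/7508172)*μ^2 + ...; c2 = 1069487/669186.
S_3 = c2*μ/(S_2 - 1) = 1 + (21682839/99525202)*μ + ...; c3 = 21682839/99525202.

The regular C-fraction coefficients are [47/50, -2825/2961, 1069487/669186, 21682839/99525202].


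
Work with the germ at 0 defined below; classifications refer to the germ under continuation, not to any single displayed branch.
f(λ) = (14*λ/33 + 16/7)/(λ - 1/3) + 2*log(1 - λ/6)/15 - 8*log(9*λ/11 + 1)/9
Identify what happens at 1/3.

The point is a pole of order 1.

The denominator factor λ - 1/3 vanishes at 1/3 and appears to the power 1; the numerator there equals 1682/693, nonzero, and no other factor vanishes.
The branch terms are analytic at this point.
Hence a pole whose order is the multiplicity, 1.


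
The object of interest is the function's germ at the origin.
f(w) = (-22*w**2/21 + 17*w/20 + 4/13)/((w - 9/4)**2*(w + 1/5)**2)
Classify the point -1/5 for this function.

The denominator factor w + 1/5 vanishes at -1/5 and appears to the power 2; the numerator there equals 523/5460, nonzero, and no other factor vanishes.
Hence a pole whose order is the multiplicity, 2.

The point is a pole of order 2.


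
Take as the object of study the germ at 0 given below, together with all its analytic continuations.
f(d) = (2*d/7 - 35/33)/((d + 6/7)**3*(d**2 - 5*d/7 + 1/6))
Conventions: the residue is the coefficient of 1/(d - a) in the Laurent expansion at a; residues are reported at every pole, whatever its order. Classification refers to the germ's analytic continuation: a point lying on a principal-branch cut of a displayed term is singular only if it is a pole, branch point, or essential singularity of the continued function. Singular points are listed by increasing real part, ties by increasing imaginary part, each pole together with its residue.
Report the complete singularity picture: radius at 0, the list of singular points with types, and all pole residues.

Radius of convergence at 0: (1/6)*sqrt(6).
At -6/7: a pole of order 3; residue -1306411932/969332375.
At (5/14) - ((1/42)*sqrt(69))*i: a pole of order 1; residue (653205966/969332375) - ((2995134702/22294644625)*sqrt(69))*i.
At (5/14) + ((1/42)*sqrt(69))*i: a pole of order 1; residue (653205966/969332375) + ((2995134702/22294644625)*sqrt(69))*i.


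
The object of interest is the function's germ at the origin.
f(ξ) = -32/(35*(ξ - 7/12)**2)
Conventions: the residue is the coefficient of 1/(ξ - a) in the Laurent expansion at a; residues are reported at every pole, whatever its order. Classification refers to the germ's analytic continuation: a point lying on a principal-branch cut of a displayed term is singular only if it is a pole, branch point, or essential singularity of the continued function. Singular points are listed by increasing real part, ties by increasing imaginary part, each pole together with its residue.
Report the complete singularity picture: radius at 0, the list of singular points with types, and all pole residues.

Radius of convergence at 0: 7/12.
At 7/12: a pole of order 2; residue 0.

Denominator factor (ξ - 7/12)^2: pole of order 2 at 7/12, modulus 7/12.
The radius of convergence is the smallest modulus among the singular points: 7/12.
At the order-2 pole 7/12 set g(ξ) = (ξ - (7/12))^2*f(ξ) = -32/35.
Order-2 pole: residue = g'(a); g'(7/12) = 0, so the residue is 0.


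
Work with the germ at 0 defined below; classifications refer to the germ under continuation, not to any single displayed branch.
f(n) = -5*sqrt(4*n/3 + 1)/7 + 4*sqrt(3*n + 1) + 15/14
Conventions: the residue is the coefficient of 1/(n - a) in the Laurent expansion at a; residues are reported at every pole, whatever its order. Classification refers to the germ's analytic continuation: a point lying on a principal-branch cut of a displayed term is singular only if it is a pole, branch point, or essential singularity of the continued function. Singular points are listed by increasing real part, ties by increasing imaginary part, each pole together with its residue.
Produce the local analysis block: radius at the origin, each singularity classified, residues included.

Branch term (-5/7)*sqrt(1 - n/(-3/4)): its argument vanishes at n = -3/4, a square-root branch point, modulus 3/4.
Branch term (4)*sqrt(1 - n/(-1/3)): its argument vanishes at n = -1/3, a square-root branch point, modulus 1/3.
The radius of convergence is the smallest modulus among the singular points: 1/3.
List the singular points by increasing real part (a conjugate pair: the negative imaginary part first).

Radius of convergence at 0: 1/3.
At -3/4: an algebraic (square-root) branch point.
At -1/3: an algebraic (square-root) branch point.


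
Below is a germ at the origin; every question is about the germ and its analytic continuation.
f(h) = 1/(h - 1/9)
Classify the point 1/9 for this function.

The denominator factor h - 1/9 vanishes at 1/9 and appears to the power 1; the numerator there equals 1, nonzero, and no other factor vanishes.
Hence a pole whose order is the multiplicity, 1.

The point is a pole of order 1.


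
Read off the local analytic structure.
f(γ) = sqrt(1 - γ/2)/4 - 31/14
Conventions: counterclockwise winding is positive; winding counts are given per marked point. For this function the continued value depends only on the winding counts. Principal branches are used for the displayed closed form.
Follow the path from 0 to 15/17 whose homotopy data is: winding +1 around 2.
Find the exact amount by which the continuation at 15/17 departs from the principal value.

Continued minus principal equals -(1/68)*sqrt(646).

The rational part is single-valued and drops out of the difference; each branch term changes only by its own monodromy.
(1/4)*sqrt(1 - γ/(2)): winding +1 is odd, the square root flips sign, contributing -2*(1/4)*sqrt(1 - (15/17)/(2)) = -2*(1/4)*sqrt(19/34) = -(1/68)*sqrt(646).
Summing the contributions at γ = 15/17 gives -(1/68)*sqrt(646).


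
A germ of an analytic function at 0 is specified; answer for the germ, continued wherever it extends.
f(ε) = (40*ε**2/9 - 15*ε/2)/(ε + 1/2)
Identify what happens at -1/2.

The point is a pole of order 1.

The denominator factor ε + 1/2 vanishes at -1/2 and appears to the power 1; the numerator there equals 175/36, nonzero, and no other factor vanishes.
Hence a pole whose order is the multiplicity, 1.


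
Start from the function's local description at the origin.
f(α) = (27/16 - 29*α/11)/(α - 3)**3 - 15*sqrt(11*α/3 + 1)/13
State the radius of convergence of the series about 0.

Denominator factor (α - 3)^3: pole of order 3 at 3, modulus 3.
Branch term (-15/13)*sqrt(1 - α/(-3/11)): its argument vanishes at α = -3/11, a square-root branch point, modulus 3/11.
The radius of convergence is the smallest modulus among the singular points: 3/11.

The radius of convergence is 3/11.


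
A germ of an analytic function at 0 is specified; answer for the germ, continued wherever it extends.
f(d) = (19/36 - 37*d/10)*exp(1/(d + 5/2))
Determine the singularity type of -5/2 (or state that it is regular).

The point is an essential singularity.

The exponent 1/(d - (-5/2)) has a pole at -5/2, so exp(1/(d - (-5/2))) takes every nonzero value near it: an essential singularity (not a pole of any order).


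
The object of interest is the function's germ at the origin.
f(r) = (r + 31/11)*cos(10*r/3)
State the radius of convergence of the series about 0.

The factor cos(10*r/3) is entire and contributes no finite singular point.
The polynomial part has no poles.
No finite singular points: the Taylor series at 0 converges everywhere.

The radius of convergence is infinite.


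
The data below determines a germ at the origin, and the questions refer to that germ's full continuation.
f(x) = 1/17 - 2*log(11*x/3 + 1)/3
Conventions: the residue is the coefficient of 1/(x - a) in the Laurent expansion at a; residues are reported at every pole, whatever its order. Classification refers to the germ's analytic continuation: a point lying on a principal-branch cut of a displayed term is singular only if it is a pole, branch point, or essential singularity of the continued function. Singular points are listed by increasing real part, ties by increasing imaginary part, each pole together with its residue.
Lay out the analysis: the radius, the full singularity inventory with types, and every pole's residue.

Branch term (-2/3)*log(1 - x/(-3/11)): its argument vanishes at x = -3/11, a logarithmic branch point, modulus 3/11.
The radius of convergence is the smallest modulus among the singular points: 3/11.

Radius of convergence at 0: 3/11.
At -3/11: a logarithmic branch point.


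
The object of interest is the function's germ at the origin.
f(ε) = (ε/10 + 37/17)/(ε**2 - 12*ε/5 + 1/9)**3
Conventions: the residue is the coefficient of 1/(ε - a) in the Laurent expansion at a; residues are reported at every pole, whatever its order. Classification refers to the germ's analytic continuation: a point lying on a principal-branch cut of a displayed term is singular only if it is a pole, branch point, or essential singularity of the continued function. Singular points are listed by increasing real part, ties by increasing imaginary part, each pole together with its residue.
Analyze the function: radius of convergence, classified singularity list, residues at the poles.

Denominator factor (ε**2 - 12*ε/5 + 1/9)^3: discriminant 1196/225, real irrational roots 6/5 + (1/15)*sqrt(299) and 6/5 - (1/15)*sqrt(299); poles of order 3, moduli 6/5 + (1/15)*sqrt(299) and 6/5 - (1/15)*sqrt(299).
The radius of convergence is the smallest modulus among the singular points: 6/5 - (1/15)*sqrt(299).
The factor ε**2 - 12*ε/5 + 1/9 splits as (ε - a)(ε - a') with a = 6/5 - (1/15)*sqrt(299), a' = 6/5 + (1/15)*sqrt(299). At the order-3 pole a set g(ε) = (ε - a)^3*f(ε) = [ε/10 + 37/17] / (ε - a')^3.
Order-3 pole: residue = g''(a)/2; g''(6/5 - (1/15)*sqrt(299)) = -(11117250/454425283)*sqrt(299), so the residue is -(5558625/454425283)*sqrt(299).
The factor ε**2 - 12*ε/5 + 1/9 splits as (ε - a)(ε - a') with a = 6/5 + (1/15)*sqrt(299), a' = 6/5 - (1/15)*sqrt(299). At the order-3 pole a set g(ε) = (ε - a)^3*f(ε) = [ε/10 + 37/17] / (ε - a')^3.
Order-3 pole: residue = g''(a)/2; g''(6/5 + (1/15)*sqrt(299)) = (11117250/454425283)*sqrt(299), so the residue is (5558625/454425283)*sqrt(299).
List the singular points by increasing real part (a conjugate pair: the negative imaginary part first).

Radius of convergence at 0: 6/5 - (1/15)*sqrt(299).
At 6/5 - (1/15)*sqrt(299): a pole of order 3; residue -(5558625/454425283)*sqrt(299).
At 6/5 + (1/15)*sqrt(299): a pole of order 3; residue (5558625/454425283)*sqrt(299).


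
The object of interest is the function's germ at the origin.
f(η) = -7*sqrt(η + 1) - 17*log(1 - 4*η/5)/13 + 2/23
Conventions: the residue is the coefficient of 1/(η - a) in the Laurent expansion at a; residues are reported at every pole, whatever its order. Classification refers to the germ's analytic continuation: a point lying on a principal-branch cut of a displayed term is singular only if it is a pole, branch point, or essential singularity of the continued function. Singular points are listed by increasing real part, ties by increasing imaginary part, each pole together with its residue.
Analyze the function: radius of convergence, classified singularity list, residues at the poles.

Branch term (-17/13)*log(1 - η/(5/4)): its argument vanishes at η = 5/4, a logarithmic branch point, modulus 5/4.
Branch term (-7)*sqrt(1 - η/(-1)): its argument vanishes at η = -1, a square-root branch point, modulus 1.
The radius of convergence is the smallest modulus among the singular points: 1.
List the singular points by increasing real part (a conjugate pair: the negative imaginary part first).

Radius of convergence at 0: 1.
At -1: an algebraic (square-root) branch point.
At 5/4: a logarithmic branch point.


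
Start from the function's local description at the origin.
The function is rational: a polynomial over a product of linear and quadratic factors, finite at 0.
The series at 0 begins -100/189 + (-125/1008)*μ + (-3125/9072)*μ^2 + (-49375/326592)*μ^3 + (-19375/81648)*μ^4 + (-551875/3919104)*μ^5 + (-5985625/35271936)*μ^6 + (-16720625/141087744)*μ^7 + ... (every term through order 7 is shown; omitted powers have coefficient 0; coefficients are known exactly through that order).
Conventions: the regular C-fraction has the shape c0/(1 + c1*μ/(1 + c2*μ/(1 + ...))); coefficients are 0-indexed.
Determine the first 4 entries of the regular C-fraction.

The regular C-fraction coefficients are [-100/189, -15/64, -1465/576, 6736/2637].

Taylor coefficients (read off): a_0 = -100/189, a_1 = -125/1008, a_2 = -3125/9072, a_3 = -49375/326592.
c0 = a_0 = -100/189. Peel one level at a time: if S = 1 + c*μ/S' with S'(0) = 1, then c is the μ-coefficient of S and S' = c*μ/(S - 1).
S_1 = c0/f = 1 + (-15/64)*μ + (-7325/12288)*μ^2 + ...; c1 = -15/64.
S_2 = c1*μ/(S_1 - 1) = 1 + (-1465/576)*μ + (2105/324)*μ^2 + ...; c2 = -1465/576.
S_3 = c2*μ/(S_2 - 1) = 1 + (6736/2637)*μ + ...; c3 = 6736/2637.


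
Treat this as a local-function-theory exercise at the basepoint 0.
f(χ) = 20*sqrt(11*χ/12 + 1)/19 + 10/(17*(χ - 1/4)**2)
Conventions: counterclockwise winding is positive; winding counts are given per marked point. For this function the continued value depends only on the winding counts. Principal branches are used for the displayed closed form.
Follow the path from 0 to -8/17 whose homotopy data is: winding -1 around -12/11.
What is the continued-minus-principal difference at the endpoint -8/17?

Continued minus principal equals -(40/969)*sqrt(1479).

The rational part is single-valued and drops out of the difference; each branch term changes only by its own monodromy.
(20/19)*sqrt(1 - χ/(-12/11)): winding -1 is odd, the square root flips sign, contributing -2*(20/19)*sqrt(1 - (-8/17)/(-12/11)) = -2*(20/19)*sqrt(29/51) = -(40/969)*sqrt(1479).
Summing the contributions at χ = -8/17 gives -(40/969)*sqrt(1479).


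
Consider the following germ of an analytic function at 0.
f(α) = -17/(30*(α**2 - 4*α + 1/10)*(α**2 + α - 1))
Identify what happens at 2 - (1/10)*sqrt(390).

The denominator factor α**2 - 4*α + 1/10 vanishes at 2 - (1/10)*sqrt(390) and appears to the power 1; the numerator there equals -17/30, nonzero, and no other factor vanishes.
Hence a pole whose order is the multiplicity, 1.

The point is a pole of order 1.


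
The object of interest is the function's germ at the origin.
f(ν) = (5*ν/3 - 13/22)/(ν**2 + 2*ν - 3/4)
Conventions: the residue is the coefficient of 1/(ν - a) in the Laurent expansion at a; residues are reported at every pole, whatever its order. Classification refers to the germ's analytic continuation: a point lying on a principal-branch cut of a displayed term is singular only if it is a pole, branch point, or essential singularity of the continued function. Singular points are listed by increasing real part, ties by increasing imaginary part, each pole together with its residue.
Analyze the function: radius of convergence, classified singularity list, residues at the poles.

Radius of convergence at 0: -1 + (1/2)*sqrt(7).
At -1 - (1/2)*sqrt(7): a pole of order 1; residue 5/6 + (149/462)*sqrt(7).
At -1 + (1/2)*sqrt(7): a pole of order 1; residue 5/6 - (149/462)*sqrt(7).

Denominator factor (ν**2 + 2*ν - 3/4): discriminant 7, real irrational roots -1 + (1/2)*sqrt(7) and -1 - (1/2)*sqrt(7); poles of order 1, moduli -1 + (1/2)*sqrt(7) and 1 + (1/2)*sqrt(7).
The radius of convergence is the smallest modulus among the singular points: -1 + (1/2)*sqrt(7).
The factor ν**2 + 2*ν - 3/4 splits as (ν - a)(ν - a') with a = -1 - (1/2)*sqrt(7), a' = -1 + (1/2)*sqrt(7). At the order-1 pole a set g(ν) = (ν - a)*f(ν) = [5*ν/3 - 13/22] / (ν - a').
Simple pole: residue = g(a) at a = -1 - (1/2)*sqrt(7), which is 5/6 + (149/462)*sqrt(7).
The factor ν**2 + 2*ν - 3/4 splits as (ν - a)(ν - a') with a = -1 + (1/2)*sqrt(7), a' = -1 - (1/2)*sqrt(7). At the order-1 pole a set g(ν) = (ν - a)*f(ν) = [5*ν/3 - 13/22] / (ν - a').
Simple pole: residue = g(a) at a = -1 + (1/2)*sqrt(7), which is 5/6 - (149/462)*sqrt(7).
List the singular points by increasing real part (a conjugate pair: the negative imaginary part first).


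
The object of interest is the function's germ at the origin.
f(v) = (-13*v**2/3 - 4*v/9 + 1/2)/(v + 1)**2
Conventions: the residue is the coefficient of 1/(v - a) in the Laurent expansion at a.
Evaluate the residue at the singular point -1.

At the order-2 pole -1 set g(v) = (v - (-1))^2*f(v) = -13*v**2/3 - 4*v/9 + 1/2.
Order-2 pole: residue = g'(a); g'(-1) = 74/9, so the residue is 74/9.

The residue is 74/9.


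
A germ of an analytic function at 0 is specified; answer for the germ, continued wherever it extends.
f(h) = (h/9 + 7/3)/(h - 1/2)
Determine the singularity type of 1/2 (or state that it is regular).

The point is a pole of order 1.

The denominator factor h - 1/2 vanishes at 1/2 and appears to the power 1; the numerator there equals 43/18, nonzero, and no other factor vanishes.
Hence a pole whose order is the multiplicity, 1.


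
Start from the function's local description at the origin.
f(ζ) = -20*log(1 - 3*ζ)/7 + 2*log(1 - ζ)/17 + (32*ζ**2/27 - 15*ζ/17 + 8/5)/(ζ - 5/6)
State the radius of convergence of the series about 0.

The radius of convergence is 1/3.

Denominator factor (ζ - 5/6): pole of order 1 at 5/6, modulus 5/6.
Branch term (2/17)*log(1 - ζ/(1)): its argument vanishes at ζ = 1, a logarithmic branch point, modulus 1.
Branch term (-20/7)*log(1 - ζ/(1/3)): its argument vanishes at ζ = 1/3, a logarithmic branch point, modulus 1/3.
The radius of convergence is the smallest modulus among the singular points: 1/3.


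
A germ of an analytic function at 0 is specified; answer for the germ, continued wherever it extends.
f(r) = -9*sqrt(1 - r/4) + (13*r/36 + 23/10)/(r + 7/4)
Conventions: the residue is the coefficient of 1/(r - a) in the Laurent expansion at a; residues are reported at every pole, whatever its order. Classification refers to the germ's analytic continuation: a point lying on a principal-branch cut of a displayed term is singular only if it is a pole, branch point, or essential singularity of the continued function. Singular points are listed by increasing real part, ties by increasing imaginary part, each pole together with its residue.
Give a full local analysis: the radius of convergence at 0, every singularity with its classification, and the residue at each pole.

Denominator factor (r + 7/4): pole of order 1 at -7/4, modulus 7/4.
Branch term (-9)*sqrt(1 - r/(4)): its argument vanishes at r = 4, a square-root branch point, modulus 4.
The radius of convergence is the smallest modulus among the singular points: 7/4.
The branch term is analytic at -7/4 and contributes nothing to the residue; only the rational part matters.
At the order-1 pole -7/4 set g(r) = (r - (-7/4))*(rational part) = 13*r/36 + 23/10.
Simple pole: residue = g(a) at a = -7/4, which is 1201/720.
List the singular points by increasing real part (a conjugate pair: the negative imaginary part first).

Radius of convergence at 0: 7/4.
At -7/4: a pole of order 1; residue 1201/720.
At 4: an algebraic (square-root) branch point.
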